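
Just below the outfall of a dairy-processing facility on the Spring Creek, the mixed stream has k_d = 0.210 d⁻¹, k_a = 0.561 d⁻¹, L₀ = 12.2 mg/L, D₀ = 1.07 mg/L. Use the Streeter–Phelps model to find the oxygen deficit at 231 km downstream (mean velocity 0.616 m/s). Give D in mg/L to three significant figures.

Travel time t = x/v = 231 km / (0.616 m/s) = 231000 m / 0.616 m/s = 375000 s = 4.340 d.
k_d L₀/(k_a−k_d) = 0.210×12.2/(0.561−0.210) = 2.562/0.3510 = 7.299 mg/L.
e^(−k_d t) = e^(−0.210×4.340) = 0.4019; e^(−k_a t) = e^(−0.561×4.340) = 0.08761.
D = 7.299 × (0.4019 − 0.08761) + 1.07 × 0.08761 = 2.294 + 0.09374 = 2.388 mg/L.

D ≈ 2.39 mg/L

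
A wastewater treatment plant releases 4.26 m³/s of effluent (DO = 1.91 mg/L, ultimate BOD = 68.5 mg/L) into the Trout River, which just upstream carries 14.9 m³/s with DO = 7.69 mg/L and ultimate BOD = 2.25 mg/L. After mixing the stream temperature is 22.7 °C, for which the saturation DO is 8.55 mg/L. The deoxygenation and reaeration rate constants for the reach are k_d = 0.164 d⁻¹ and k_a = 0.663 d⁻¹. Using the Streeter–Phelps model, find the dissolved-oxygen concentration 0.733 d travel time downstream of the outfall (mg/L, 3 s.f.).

Mixed DO = (14.9×7.69 + 4.26×1.91)/(14.9+4.26) = 122.7/19.16 = 6.405 mg/L.
Mixed L₀ = (14.9×2.25 + 4.26×68.5)/(19.16) = 325.3/19.16 = 16.98 mg/L.
Initial deficit D₀ = C_s − DO₀ = 8.55 − 6.405 = 2.145 mg/L.
D(0.733) = [0.164×16.98/(0.663−0.164)](e^(−0.164×0.733) − e^(−0.663×0.733)) + 2.145 e^(−0.663×0.733)
= 5.581 × (0.8867 − 0.6151) + 2.145 × 0.6151 = 2.835 mg/L.
DO = 8.55 − 2.835 = 5.715 mg/L.

DO ≈ 5.71 mg/L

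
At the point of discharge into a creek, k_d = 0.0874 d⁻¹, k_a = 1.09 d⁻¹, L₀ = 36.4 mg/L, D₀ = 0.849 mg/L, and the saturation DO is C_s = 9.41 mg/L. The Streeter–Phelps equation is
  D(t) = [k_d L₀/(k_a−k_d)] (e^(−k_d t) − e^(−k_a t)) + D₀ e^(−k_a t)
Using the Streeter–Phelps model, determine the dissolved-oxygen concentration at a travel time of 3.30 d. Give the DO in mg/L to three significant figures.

DO ≈ 7.10 mg/L

k_d L₀/(k_a−k_d) = 0.0874×36.4/(1.09−0.0874) = 3.181/1.003 = 3.173 mg/L.
e^(−k_d t) = e^(−0.0874×3.300) = 0.7494; e^(−k_a t) = e^(−1.09×3.300) = 0.02741.
D = 3.173 × (0.7494 − 0.02741) + 0.849 × 0.02741 = 2.291 + 0.02327 = 2.314 mg/L.
DO = C_s − D = 9.41 − 2.314 = 7.096 mg/L.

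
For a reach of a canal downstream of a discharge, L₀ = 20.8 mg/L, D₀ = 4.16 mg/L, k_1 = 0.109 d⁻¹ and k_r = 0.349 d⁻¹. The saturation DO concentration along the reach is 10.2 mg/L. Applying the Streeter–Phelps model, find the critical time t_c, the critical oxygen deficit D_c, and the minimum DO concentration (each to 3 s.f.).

At the critical point dD/dt = 0, so k_1 L₀ e^(−k_1 t) = k_r D. Substituting D(t) from the Streeter–Phelps equation and solving for t gives
t_c = ln[(k_r/k_1)(1 − D₀(k_r−k_1)/(k_1 L₀))] / (k_r−k_1).
Here k_r−k_1 = 0.2400 d⁻¹ and 1 − D₀(k_r−k_1)/(k_1 L₀) = 1 − 4.16×0.2400/(0.109×20.8) = 0.5596, so
t_c = ln(3.202 × 0.5596) / 0.2400 = 0.5833 / 0.2400 = 2.430 d.
D_c = (k_1/k_r) L₀ e^(−k_1 t_c) = (0.109/0.349) × 20.8 × e^(−0.109×2.430) = 0.3123 × 20.8 × 0.7673 = 4.985 mg/L.
Minimum DO = C_s − D_c = 10.2 − 4.985 = 5.215 mg/L.

t_c ≈ 2.43 d; D_c ≈ 4.98 mg/L; min DO ≈ 5.22 mg/L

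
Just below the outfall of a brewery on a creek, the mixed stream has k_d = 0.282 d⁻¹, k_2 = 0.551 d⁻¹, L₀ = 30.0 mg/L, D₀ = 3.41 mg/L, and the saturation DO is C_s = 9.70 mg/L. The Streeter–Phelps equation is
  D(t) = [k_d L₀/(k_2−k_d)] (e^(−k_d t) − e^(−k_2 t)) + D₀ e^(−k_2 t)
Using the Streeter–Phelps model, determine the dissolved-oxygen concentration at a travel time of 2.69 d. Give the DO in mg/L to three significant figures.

DO ≈ 1.34 mg/L

k_d L₀/(k_2−k_d) = 0.282×30.0/(0.551−0.282) = 8.460/0.2690 = 31.45 mg/L.
e^(−k_d t) = e^(−0.282×2.690) = 0.4683; e^(−k_2 t) = e^(−0.551×2.690) = 0.2271.
D = 31.45 × (0.4683 − 0.2271) + 3.41 × 0.2271 = 7.585 + 0.7745 = 8.360 mg/L.
DO = C_s − D = 9.70 − 8.360 = 1.340 mg/L.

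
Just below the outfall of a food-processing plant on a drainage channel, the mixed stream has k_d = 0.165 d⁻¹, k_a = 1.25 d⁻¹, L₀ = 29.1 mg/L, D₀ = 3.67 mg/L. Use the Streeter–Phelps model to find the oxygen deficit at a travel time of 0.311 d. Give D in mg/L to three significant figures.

k_d L₀/(k_a−k_d) = 0.165×29.1/(1.25−0.165) = 4.802/1.085 = 4.425 mg/L.
e^(−k_d t) = e^(−0.165×0.3110) = 0.9500; e^(−k_a t) = e^(−1.25×0.3110) = 0.6779.
D = 4.425 × (0.9500 − 0.6779) + 3.67 × 0.6779 = 1.204 + 2.488 = 3.692 mg/L.

D ≈ 3.69 mg/L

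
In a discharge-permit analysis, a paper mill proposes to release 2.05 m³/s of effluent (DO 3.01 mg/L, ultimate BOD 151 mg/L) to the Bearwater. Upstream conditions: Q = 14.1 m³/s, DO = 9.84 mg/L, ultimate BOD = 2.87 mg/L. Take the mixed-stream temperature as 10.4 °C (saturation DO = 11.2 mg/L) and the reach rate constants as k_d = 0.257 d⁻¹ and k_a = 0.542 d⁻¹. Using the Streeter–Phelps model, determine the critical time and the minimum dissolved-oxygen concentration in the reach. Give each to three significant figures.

t_c ≈ 2.19 d; minimum DO ≈ 5.35 mg/L

Mixed DO = (14.1×9.84 + 2.05×3.01)/(14.1+2.05) = 144.9/16.15 = 8.973 mg/L.
Mixed L₀ = (14.1×2.87 + 2.05×151)/(16.15) = 350.0/16.15 = 21.67 mg/L.
Initial deficit D₀ = C_s − DO₀ = 11.2 − 8.973 = 2.227 mg/L.
t_c = (1/0.2850) ln[(0.542/0.257)(1 − 2.227×0.2850/(0.257×21.67))] = 3.509 × ln(1.869) = 2.194 d.
D_c = (0.257/0.542) × 21.67 × e^(−0.257×2.194) = 0.4742 × 21.67 × 0.5691 = 5.848 mg/L.
Minimum DO = 11.2 − 5.848 = 5.352 mg/L.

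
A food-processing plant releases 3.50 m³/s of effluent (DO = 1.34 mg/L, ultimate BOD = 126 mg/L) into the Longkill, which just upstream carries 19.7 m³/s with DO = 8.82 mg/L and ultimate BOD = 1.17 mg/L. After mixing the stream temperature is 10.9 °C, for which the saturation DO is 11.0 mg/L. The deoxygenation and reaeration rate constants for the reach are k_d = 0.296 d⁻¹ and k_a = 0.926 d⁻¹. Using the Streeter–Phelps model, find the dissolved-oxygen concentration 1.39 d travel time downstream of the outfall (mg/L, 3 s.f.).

Mixed DO = (19.7×8.82 + 3.50×1.34)/(19.7+3.50) = 178.4/23.20 = 7.692 mg/L.
Mixed L₀ = (19.7×1.17 + 3.50×126)/(23.20) = 464.0/23.20 = 20.00 mg/L.
Initial deficit D₀ = C_s − DO₀ = 11.0 − 7.692 = 3.308 mg/L.
D(1.39) = [0.296×20.00/(0.926−0.296)](e^(−0.296×1.39) − e^(−0.926×1.39)) + 3.308 e^(−0.926×1.39)
= 9.398 × (0.6627 − 0.2761) + 3.308 × 0.2761 = 4.547 mg/L.
DO = 11.0 − 4.547 = 6.453 mg/L.

DO ≈ 6.45 mg/L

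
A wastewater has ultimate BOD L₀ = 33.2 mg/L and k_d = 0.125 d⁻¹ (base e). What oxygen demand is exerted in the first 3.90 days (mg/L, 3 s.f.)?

y_t = L₀(1 − e^(−k_d t)) = 33.2 × (1 − e^(−0.125×3.90))
= 33.2 × (1 − 0.6142) = 33.2 × 0.3858 = 12.81 mg/L.

y ≈ 12.8 mg/L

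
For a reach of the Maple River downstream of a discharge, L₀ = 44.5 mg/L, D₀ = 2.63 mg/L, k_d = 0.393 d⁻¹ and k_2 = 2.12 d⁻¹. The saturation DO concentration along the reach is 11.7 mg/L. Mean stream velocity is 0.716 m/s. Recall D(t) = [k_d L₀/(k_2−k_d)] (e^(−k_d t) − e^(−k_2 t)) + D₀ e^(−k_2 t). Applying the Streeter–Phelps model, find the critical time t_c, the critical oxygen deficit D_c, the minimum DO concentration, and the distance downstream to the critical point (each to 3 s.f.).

t_c = [1/(k_2−k_d)] ln[(k_2/k_d)(1 − D₀(k_2−k_d)/(k_d L₀))]
= [1/(2.12−0.393)] ln[(2.12/0.393)(1 − 2.63×1.727/(0.393×44.5))]
= (1/1.727) ln[5.394 × 0.7403] = 0.5790 × ln(3.993) = 0.5790 × 1.385 = 0.8018 d.
D_c = (k_d/k_2) L₀ e^(−k_d t_c) = (0.393/2.12) × 44.5 × e^(−0.393×0.8018) = 0.1854 × 44.5 × 0.7297 = 6.020 mg/L.
Minimum DO = C_s − D_c = 11.7 − 6.020 = 5.680 mg/L.
x_c = v t_c = 0.716 m/s × 0.8018 d × 86400 s/d = 49600 m ≈ 49.6 km.

t_c ≈ 0.802 d; D_c ≈ 6.02 mg/L; min DO ≈ 5.68 mg/L; x_c ≈ 49.6 km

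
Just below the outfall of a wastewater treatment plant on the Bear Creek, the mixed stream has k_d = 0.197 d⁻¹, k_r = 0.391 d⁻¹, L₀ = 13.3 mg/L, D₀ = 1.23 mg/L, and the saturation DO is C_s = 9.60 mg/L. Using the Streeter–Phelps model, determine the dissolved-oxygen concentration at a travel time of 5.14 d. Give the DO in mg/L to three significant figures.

DO ≈ 6.34 mg/L

k_d L₀/(k_r−k_d) = 0.197×13.3/(0.391−0.197) = 2.620/0.1940 = 13.51 mg/L.
e^(−k_d t) = e^(−0.197×5.140) = 0.3633; e^(−k_r t) = e^(−0.391×5.140) = 0.1340.
D = 13.51 × (0.3633 − 0.1340) + 1.23 × 0.1340 = 3.096 + 0.1648 = 3.261 mg/L.
DO = C_s − D = 9.60 − 3.261 = 6.339 mg/L.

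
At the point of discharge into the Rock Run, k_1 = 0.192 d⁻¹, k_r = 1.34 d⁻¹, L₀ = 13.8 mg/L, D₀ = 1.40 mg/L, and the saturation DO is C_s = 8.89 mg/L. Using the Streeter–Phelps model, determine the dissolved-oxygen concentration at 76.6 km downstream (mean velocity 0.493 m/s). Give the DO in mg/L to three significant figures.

Travel time t = x/v = 76.6 km / (0.493 m/s) = 76600 m / 0.493 m/s = 155400 s = 1.798 d.
k_1 L₀/(k_r−k_1) = 0.192×13.8/(1.34−0.192) = 2.650/1.148 = 2.308 mg/L.
e^(−k_1 t) = e^(−0.192×1.798) = 0.7080; e^(−k_r t) = e^(−1.34×1.798) = 0.08984.
D = 2.308 × (0.7080 − 0.08984) + 1.40 × 0.08984 = 1.427 + 0.1258 = 1.553 mg/L.
DO = C_s − D = 8.89 − 1.553 = 7.337 mg/L.

DO ≈ 7.34 mg/L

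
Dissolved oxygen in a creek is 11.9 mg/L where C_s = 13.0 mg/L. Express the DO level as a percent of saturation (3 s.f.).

% saturation = C/C_s × 100 = 11.9/13.0 × 100 = 91.5 %.

91.5 % saturation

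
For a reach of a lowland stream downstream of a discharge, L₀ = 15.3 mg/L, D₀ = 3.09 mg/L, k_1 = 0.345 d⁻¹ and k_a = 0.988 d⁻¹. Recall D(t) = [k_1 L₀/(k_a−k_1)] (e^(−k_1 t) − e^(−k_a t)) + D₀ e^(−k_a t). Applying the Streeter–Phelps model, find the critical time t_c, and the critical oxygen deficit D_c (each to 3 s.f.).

t_c ≈ 0.902 d; D_c ≈ 3.91 mg/L

At the critical point dD/dt = 0, so k_1 L₀ e^(−k_1 t) = k_a D. Substituting D(t) from the Streeter–Phelps equation and solving for t gives
t_c = ln[(k_a/k_1)(1 − D₀(k_a−k_1)/(k_1 L₀))] / (k_a−k_1).
Here k_a−k_1 = 0.6430 d⁻¹ and 1 − D₀(k_a−k_1)/(k_1 L₀) = 1 − 3.09×0.6430/(0.345×15.3) = 0.6236, so
t_c = ln(2.864 × 0.6236) / 0.6430 = 0.5799 / 0.6430 = 0.9018 d.
D_c = (k_1/k_a) L₀ e^(−k_1 t_c) = (0.345/0.988) × 15.3 × e^(−0.345×0.9018) = 0.3492 × 15.3 × 0.7326 = 3.914 mg/L.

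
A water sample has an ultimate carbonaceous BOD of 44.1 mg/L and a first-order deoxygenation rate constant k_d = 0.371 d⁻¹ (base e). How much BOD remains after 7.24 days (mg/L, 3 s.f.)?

L_t = L₀ e^(−k_d t) = 44.1 × e^(−0.371×7.24) = 44.1 × 0.06815 = 3.005 mg/L.

L ≈ 3.01 mg/L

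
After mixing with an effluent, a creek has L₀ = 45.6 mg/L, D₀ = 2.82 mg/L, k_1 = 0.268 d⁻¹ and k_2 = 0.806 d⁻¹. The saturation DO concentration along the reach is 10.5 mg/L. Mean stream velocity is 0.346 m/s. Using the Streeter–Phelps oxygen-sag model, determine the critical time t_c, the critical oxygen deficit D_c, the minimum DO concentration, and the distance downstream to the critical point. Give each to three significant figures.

t_c ≈ 1.80 d; D_c ≈ 9.36 mg/L; min DO ≈ 1.14 mg/L; x_c ≈ 53.8 km

With k_2/k_1 = 3.007 and 1 − D₀(k_2−k_1)/(k_1 L₀) = 0.8759,
t_c = ln(3.007 × 0.8759) / (0.806 − 0.268) = ln(2.634) / 0.5380 = 0.9685/0.5380 = 1.800 d.
L(t_c) = L₀ e^(−k_1 t_c) = 45.6 × 0.6173 = 28.15 mg/L, and at the critical point k_2 D_c = k_1 L, so D_c = (0.268/0.806) × 28.15 = 9.359 mg/L.
Minimum DO = C_s − D_c = 10.5 − 9.359 = 1.141 mg/L.
x_c = v t_c = 0.346 m/s × 1.800 d × 86400 s/d = 53820 m ≈ 53.8 km.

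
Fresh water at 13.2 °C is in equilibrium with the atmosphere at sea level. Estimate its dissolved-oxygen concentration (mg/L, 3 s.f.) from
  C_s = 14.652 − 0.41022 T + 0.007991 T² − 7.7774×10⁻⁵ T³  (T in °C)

C_s ≈ 10.5 mg/L

C_s = 14.652 − 0.41022×13.2 + 0.007991×13.2² − 7.7774×10⁻⁵×13.2³ = 10.45 mg/L.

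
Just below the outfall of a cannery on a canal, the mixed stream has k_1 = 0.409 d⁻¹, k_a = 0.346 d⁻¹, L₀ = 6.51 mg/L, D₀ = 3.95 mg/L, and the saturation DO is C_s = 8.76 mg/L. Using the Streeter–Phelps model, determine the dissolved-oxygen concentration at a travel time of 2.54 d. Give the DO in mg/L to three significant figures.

k_1 L₀/(k_a−k_1) = 0.409×6.51/(0.346−0.409) = 2.663/-0.06300 = -42.26 mg/L.
e^(−k_1 t) = e^(−0.409×2.540) = 0.3539; e^(−k_a t) = e^(−0.346×2.540) = 0.4153.
D = -42.26 × (0.3539 − 0.4153) + 3.95 × 0.4153 = 2.595 + 1.640 = 4.236 mg/L.
DO = C_s − D = 8.76 − 4.236 = 4.524 mg/L.

DO ≈ 4.52 mg/L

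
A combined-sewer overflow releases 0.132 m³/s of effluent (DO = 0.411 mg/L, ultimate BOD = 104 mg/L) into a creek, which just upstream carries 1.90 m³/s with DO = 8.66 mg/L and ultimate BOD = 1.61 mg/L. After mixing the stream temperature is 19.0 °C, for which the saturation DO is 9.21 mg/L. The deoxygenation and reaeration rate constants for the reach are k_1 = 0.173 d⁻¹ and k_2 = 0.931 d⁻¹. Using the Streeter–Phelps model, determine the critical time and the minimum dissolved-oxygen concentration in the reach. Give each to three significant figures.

t_c ≈ 1.09 d; minimum DO ≈ 7.94 mg/L

Mixed DO = (1.90×8.66 + 0.132×0.411)/(1.90+0.132) = 16.51/2.032 = 8.124 mg/L.
Mixed L₀ = (1.90×1.61 + 0.132×104)/(2.032) = 16.79/2.032 = 8.261 mg/L.
Initial deficit D₀ = C_s − DO₀ = 9.21 − 8.124 = 1.086 mg/L.
t_c = (1/0.7580) ln[(0.931/0.173)(1 − 1.086×0.7580/(0.173×8.261))] = 1.319 × ln(2.282) = 1.089 d.
D_c = (0.173/0.931) × 8.261 × e^(−0.173×1.089) = 0.1858 × 8.261 × 0.8283 = 1.272 mg/L.
Minimum DO = 9.21 − 1.272 = 7.938 mg/L.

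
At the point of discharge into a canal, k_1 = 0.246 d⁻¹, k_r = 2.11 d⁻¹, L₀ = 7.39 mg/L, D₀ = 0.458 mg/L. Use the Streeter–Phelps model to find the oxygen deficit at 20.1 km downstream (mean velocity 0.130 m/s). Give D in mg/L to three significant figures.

D ≈ 0.616 mg/L

Travel time t = x/v = 20.1 km / (0.130 m/s) = 20100 m / 0.130 m/s = 154600 s = 1.790 d.
k_1 L₀/(k_r−k_1) = 0.246×7.39/(2.11−0.246) = 1.818/1.864 = 0.9753 mg/L.
e^(−k_1 t) = e^(−0.246×1.790) = 0.6439; e^(−k_r t) = e^(−2.11×1.790) = 0.02292.
D = 0.9753 × (0.6439 − 0.02292) + 0.458 × 0.02292 = 0.6056 + 0.01050 = 0.6161 mg/L.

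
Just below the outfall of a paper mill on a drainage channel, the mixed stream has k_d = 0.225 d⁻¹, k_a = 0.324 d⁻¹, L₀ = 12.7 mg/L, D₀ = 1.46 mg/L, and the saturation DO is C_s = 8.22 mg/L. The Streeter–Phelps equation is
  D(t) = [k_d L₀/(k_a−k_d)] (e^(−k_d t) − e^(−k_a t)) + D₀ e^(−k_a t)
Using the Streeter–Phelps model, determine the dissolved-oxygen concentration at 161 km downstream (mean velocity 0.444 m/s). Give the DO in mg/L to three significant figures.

DO ≈ 4.03 mg/L

Travel time t = x/v = 161 km / (0.444 m/s) = 161000 m / 0.444 m/s = 362600 s = 4.197 d.
k_d L₀/(k_a−k_d) = 0.225×12.7/(0.324−0.225) = 2.857/0.09900 = 28.86 mg/L.
e^(−k_d t) = e^(−0.225×4.197) = 0.3890; e^(−k_a t) = e^(−0.324×4.197) = 0.2567.
D = 28.86 × (0.3890 − 0.2567) + 1.46 × 0.2567 = 3.817 + 0.3748 = 4.192 mg/L.
DO = C_s − D = 8.22 − 4.192 = 4.028 mg/L.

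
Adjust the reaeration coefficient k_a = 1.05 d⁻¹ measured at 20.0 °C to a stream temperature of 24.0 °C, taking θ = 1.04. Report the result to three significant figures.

k_a(T₂) = k_a(T₁) · θ^(T₂−T₁) = 1.05 × 1.04^(24.0−20.0)
= 1.05 × 1.04^4.00 = 1.05 × 1.170 = 1.228 d⁻¹.

k_a ≈ 1.23 d⁻¹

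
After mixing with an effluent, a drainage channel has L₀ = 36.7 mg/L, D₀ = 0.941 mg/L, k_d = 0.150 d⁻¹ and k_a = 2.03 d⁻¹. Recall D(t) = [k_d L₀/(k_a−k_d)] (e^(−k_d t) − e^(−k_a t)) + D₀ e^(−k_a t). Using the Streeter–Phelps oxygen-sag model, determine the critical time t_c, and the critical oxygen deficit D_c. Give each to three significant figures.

t_c ≈ 1.18 d; D_c ≈ 2.27 mg/L

With k_a/k_d = 13.53 and 1 − D₀(k_a−k_d)/(k_d L₀) = 0.6786,
t_c = ln(13.53 × 0.6786) / (2.03 − 0.150) = ln(9.184) / 1.880 = 2.217/1.880 = 1.180 d.
D_c = (k_d/k_a) L₀ e^(−k_d t_c) = (0.150/2.03) × 36.7 × e^(−0.150×1.180) = 0.07389 × 36.7 × 0.8378 = 2.272 mg/L.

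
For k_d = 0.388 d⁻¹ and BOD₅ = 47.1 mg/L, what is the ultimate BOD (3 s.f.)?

BOD₅ = L₀(1 − e^(−5k_d)) ⇒ L₀ = BOD₅ / (1 − e^(−5×0.388))
= 47.1 / (1 − 0.1437) = 47.1 / 0.8563 = 55.00 mg/L.

L₀ ≈ 55.0 mg/L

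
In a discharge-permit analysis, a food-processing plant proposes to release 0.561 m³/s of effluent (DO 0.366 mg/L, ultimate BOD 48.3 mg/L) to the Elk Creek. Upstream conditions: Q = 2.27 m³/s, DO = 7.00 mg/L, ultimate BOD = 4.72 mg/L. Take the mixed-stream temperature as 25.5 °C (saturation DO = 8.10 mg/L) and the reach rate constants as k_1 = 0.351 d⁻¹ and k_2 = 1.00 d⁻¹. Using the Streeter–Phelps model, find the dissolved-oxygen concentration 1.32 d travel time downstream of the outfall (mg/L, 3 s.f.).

DO ≈ 4.84 mg/L

Mixed DO = (2.27×7.00 + 0.561×0.366)/(2.27+0.561) = 16.10/2.831 = 5.685 mg/L.
Mixed L₀ = (2.27×4.72 + 0.561×48.3)/(2.831) = 37.81/2.831 = 13.36 mg/L.
Initial deficit D₀ = C_s − DO₀ = 8.10 − 5.685 = 2.415 mg/L.
D(1.32) = [0.351×13.36/(1.00−0.351)](e^(−0.351×1.32) − e^(−1.00×1.32)) + 2.415 e^(−1.00×1.32)
= 7.223 × (0.6292 − 0.2671) + 2.415 × 0.2671 = 3.260 mg/L.
DO = 8.10 − 3.260 = 4.840 mg/L.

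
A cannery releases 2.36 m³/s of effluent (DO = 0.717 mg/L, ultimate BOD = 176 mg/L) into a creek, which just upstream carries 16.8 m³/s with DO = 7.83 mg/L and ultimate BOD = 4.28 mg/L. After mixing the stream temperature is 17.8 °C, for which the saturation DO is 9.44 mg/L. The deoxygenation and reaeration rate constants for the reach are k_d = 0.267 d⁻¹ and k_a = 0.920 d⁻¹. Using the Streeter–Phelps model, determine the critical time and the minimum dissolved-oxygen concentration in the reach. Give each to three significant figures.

t_c ≈ 1.48 d; minimum DO ≈ 4.46 mg/L

Mixed DO = (16.8×7.83 + 2.36×0.717)/(16.8+2.36) = 133.2/19.16 = 6.954 mg/L.
Mixed L₀ = (16.8×4.28 + 2.36×176)/(19.16) = 487.3/19.16 = 25.43 mg/L.
Initial deficit D₀ = C_s − DO₀ = 9.44 − 6.954 = 2.486 mg/L.
t_c = (1/0.6530) ln[(0.920/0.267)(1 − 2.486×0.6530/(0.267×25.43))] = 1.531 × ln(2.622) = 1.476 d.
D_c = (0.267/0.920) × 25.43 × e^(−0.267×1.476) = 0.2902 × 25.43 × 0.6743 = 4.977 mg/L.
Minimum DO = 9.44 − 4.977 = 4.463 mg/L.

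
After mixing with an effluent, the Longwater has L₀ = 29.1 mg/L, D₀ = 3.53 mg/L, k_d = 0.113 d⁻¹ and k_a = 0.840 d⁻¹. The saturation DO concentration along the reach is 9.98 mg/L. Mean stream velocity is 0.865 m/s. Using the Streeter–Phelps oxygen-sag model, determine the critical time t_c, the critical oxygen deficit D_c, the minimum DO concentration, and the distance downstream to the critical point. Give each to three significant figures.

t_c ≈ 0.674 d; D_c ≈ 3.63 mg/L; min DO ≈ 6.35 mg/L; x_c ≈ 50.4 km

t_c = [1/(k_a−k_d)] ln[(k_a/k_d)(1 − D₀(k_a−k_d)/(k_d L₀))]
= [1/(0.840−0.113)] ln[(0.840/0.113)(1 − 3.53×0.7270/(0.113×29.1))]
= (1/0.7270) ln[7.434 × 0.2196] = 1.376 × ln(1.632) = 1.376 × 0.4899 = 0.6739 d.
L(t_c) = L₀ e^(−k_d t_c) = 29.1 × 0.9267 = 26.97 mg/L, and at the critical point k_a D_c = k_d L, so D_c = (0.113/0.840) × 26.97 = 3.628 mg/L.
Minimum DO = C_s − D_c = 9.98 − 3.628 = 6.352 mg/L.
x_c = v t_c = 0.865 m/s × 0.6739 d × 86400 s/d = 50360 m ≈ 50.4 km.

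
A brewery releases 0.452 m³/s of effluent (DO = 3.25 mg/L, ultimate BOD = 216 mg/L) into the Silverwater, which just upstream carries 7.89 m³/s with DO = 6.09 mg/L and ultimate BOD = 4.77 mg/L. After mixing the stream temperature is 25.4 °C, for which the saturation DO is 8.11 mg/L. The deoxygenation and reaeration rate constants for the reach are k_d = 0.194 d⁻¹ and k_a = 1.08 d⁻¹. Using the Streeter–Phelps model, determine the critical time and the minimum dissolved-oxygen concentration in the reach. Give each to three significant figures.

t_c ≈ 0.868 d; minimum DO ≈ 5.65 mg/L

Mixed DO = (7.89×6.09 + 0.452×3.25)/(7.89+0.452) = 49.52/8.342 = 5.936 mg/L.
Mixed L₀ = (7.89×4.77 + 0.452×216)/(8.342) = 135.3/8.342 = 16.22 mg/L.
Initial deficit D₀ = C_s − DO₀ = 8.11 − 5.936 = 2.174 mg/L.
t_c = (1/0.8860) ln[(1.08/0.194)(1 − 2.174×0.8860/(0.194×16.22))] = 1.129 × ln(2.158) = 0.8684 d.
D_c = (0.194/1.08) × 16.22 × e^(−0.194×0.8684) = 0.1796 × 16.22 × 0.8450 = 2.461 mg/L.
Minimum DO = 8.11 − 2.461 = 5.649 mg/L.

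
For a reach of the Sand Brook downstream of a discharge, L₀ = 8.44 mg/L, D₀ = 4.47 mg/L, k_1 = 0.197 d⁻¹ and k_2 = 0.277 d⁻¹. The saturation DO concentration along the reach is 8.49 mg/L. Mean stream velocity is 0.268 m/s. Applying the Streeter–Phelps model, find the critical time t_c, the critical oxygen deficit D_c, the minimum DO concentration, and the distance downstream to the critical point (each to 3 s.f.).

With k_2/k_1 = 1.406 and 1 − D₀(k_2−k_1)/(k_1 L₀) = 0.7849,
t_c = ln(1.406 × 0.7849) / (0.277 − 0.197) = ln(1.104) / 0.08000 = 0.09865/0.08000 = 1.233 d.
D_c = (k_1/k_2) L₀ e^(−k_1 t_c) = (0.197/0.277) × 8.44 × e^(−0.197×1.233) = 0.7112 × 8.44 × 0.7843 = 4.708 mg/L.
Minimum DO = C_s − D_c = 8.49 − 4.708 = 3.782 mg/L.
x_c = v t_c = 0.268 m/s × 1.233 d × 86400 s/d = 28550 m ≈ 28.6 km.

t_c ≈ 1.23 d; D_c ≈ 4.71 mg/L; min DO ≈ 3.78 mg/L; x_c ≈ 28.6 km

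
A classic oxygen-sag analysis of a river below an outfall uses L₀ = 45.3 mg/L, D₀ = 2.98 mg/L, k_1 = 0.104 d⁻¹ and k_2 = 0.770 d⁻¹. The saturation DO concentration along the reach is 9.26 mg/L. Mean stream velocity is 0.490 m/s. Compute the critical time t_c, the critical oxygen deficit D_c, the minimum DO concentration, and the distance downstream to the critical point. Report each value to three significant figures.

t_c ≈ 2.18 d; D_c ≈ 4.87 mg/L; min DO ≈ 4.39 mg/L; x_c ≈ 92.5 km

At the critical point dD/dt = 0, so k_1 L₀ e^(−k_1 t) = k_2 D. Substituting D(t) from the Streeter–Phelps equation and solving for t gives
t_c = ln[(k_2/k_1)(1 − D₀(k_2−k_1)/(k_1 L₀))] / (k_2−k_1).
Here k_2−k_1 = 0.6660 d⁻¹ and 1 − D₀(k_2−k_1)/(k_1 L₀) = 1 − 2.98×0.6660/(0.104×45.3) = 0.5787, so
t_c = ln(7.404 × 0.5787) / 0.6660 = 1.455 / 0.6660 = 2.185 d.
L(t_c) = L₀ e^(−k_1 t_c) = 45.3 × 0.7967 = 36.09 mg/L, and at the critical point k_2 D_c = k_1 L, so D_c = (0.104/0.770) × 36.09 = 4.875 mg/L.
Minimum DO = C_s − D_c = 9.26 − 4.875 = 4.385 mg/L.
x_c = v t_c = 0.490 m/s × 2.185 d × 86400 s/d = 92500 m ≈ 92.5 km.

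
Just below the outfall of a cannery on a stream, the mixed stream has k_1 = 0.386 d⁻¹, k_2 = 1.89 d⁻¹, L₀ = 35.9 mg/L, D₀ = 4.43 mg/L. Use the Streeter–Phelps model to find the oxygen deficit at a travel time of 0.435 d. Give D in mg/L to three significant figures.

D ≈ 5.69 mg/L

k_1 L₀/(k_2−k_1) = 0.386×35.9/(1.89−0.386) = 13.86/1.504 = 9.214 mg/L.
e^(−k_1 t) = e^(−0.386×0.4350) = 0.8454; e^(−k_2 t) = e^(−1.89×0.4350) = 0.4395.
D = 9.214 × (0.8454 − 0.4395) + 4.43 × 0.4395 = 3.740 + 1.947 = 5.687 mg/L.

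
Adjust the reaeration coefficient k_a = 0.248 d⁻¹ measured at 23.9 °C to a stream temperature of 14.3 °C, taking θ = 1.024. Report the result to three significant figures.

k_a(T₂) = k_a(T₁) · θ^(T₂−T₁) = 0.248 × 1.024^(14.3−23.9)
= 0.248 × 1.024^-9.60 = 0.248 × 0.7964 = 0.1975 d⁻¹.

k_a ≈ 0.198 d⁻¹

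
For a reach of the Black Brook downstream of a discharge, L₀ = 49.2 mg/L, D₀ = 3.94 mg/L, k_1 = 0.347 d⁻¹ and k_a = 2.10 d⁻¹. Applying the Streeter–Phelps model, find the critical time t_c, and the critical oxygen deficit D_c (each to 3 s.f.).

With k_a/k_1 = 6.052 and 1 − D₀(k_a−k_1)/(k_1 L₀) = 0.5954,
t_c = ln(6.052 × 0.5954) / (2.10 − 0.347) = ln(3.604) / 1.753 = 1.282/1.753 = 0.7313 d.
D_c = (k_1/k_a) L₀ e^(−k_1 t_c) = (0.347/2.10) × 49.2 × e^(−0.347×0.7313) = 0.1652 × 49.2 × 0.7759 = 6.308 mg/L.

t_c ≈ 0.731 d; D_c ≈ 6.31 mg/L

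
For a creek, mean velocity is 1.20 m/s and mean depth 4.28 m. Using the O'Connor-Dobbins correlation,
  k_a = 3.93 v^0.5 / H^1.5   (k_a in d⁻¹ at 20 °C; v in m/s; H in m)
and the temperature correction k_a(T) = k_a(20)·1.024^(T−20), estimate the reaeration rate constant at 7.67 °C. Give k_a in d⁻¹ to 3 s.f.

k_a ≈ 0.363 d⁻¹

k_a(20) = 3.93 × 1.20^0.5 / 4.28^1.5 = 3.93 × 1.095 / 8.855 = 0.4862 d⁻¹.
k_a(7.67) = 0.4862 × 1.024^(7.67−20) = 0.4862 × 0.7465 = 0.3629 d⁻¹.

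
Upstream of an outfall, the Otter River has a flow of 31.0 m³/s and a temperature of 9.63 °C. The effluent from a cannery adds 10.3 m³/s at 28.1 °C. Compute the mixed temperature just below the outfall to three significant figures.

14.2 °C

Flow-weighted mixing: C = (Q_r C_r + Q_w C_w)/(Q_r + Q_w)
= (31.0×9.63 + 10.3×28.1)/(31.0 + 10.3) = 588.0/41.30 = 14.24 °C.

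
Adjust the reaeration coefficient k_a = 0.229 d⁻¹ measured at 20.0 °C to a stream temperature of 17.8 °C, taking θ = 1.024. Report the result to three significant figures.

k_a ≈ 0.217 d⁻¹

k_a(T₂) = k_a(T₁) · θ^(T₂−T₁) = 0.229 × 1.024^(17.8−20.0)
= 0.229 × 1.024^-2.20 = 0.229 × 0.9492 = 0.2174 d⁻¹.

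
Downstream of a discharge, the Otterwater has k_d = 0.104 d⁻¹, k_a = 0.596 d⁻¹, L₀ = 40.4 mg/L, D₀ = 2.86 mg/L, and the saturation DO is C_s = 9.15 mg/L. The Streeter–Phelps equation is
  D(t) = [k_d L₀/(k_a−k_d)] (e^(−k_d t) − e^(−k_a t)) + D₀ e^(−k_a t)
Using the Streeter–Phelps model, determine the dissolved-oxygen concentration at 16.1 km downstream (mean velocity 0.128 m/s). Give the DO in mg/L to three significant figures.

DO ≈ 4.20 mg/L

Travel time t = x/v = 16.1 km / (0.128 m/s) = 16100 m / 0.128 m/s = 125800 s = 1.456 d.
k_d L₀/(k_a−k_d) = 0.104×40.4/(0.596−0.104) = 4.202/0.4920 = 8.540 mg/L.
e^(−k_d t) = e^(−0.104×1.456) = 0.8595; e^(−k_a t) = e^(−0.596×1.456) = 0.4199.
D = 8.540 × (0.8595 − 0.4199) + 2.86 × 0.4199 = 3.754 + 1.201 = 4.955 mg/L.
DO = C_s − D = 9.15 − 4.955 = 4.195 mg/L.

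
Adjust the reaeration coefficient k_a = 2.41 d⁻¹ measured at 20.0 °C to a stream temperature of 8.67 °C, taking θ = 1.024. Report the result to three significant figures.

k_a(T₂) = k_a(T₁) · θ^(T₂−T₁) = 2.41 × 1.024^(8.67−20.0)
= 2.41 × 1.024^-11.3 = 2.41 × 0.7644 = 1.842 d⁻¹.

k_a ≈ 1.84 d⁻¹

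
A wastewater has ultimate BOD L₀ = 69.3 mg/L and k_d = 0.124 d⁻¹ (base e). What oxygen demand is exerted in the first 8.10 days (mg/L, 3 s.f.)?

y ≈ 43.9 mg/L

y_t = L₀(1 − e^(−k_d t)) = 69.3 × (1 − e^(−0.124×8.10))
= 69.3 × (1 − 0.3663) = 69.3 × 0.6337 = 43.92 mg/L.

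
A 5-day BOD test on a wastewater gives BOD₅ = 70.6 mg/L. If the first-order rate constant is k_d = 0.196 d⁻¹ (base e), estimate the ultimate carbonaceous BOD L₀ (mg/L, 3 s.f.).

BOD₅ = L₀(1 − e^(−5k_d)) ⇒ L₀ = BOD₅ / (1 − e^(−5×0.196))
= 70.6 / (1 − 0.3753) = 70.6 / 0.6247 = 113.0 mg/L.

L₀ ≈ 113 mg/L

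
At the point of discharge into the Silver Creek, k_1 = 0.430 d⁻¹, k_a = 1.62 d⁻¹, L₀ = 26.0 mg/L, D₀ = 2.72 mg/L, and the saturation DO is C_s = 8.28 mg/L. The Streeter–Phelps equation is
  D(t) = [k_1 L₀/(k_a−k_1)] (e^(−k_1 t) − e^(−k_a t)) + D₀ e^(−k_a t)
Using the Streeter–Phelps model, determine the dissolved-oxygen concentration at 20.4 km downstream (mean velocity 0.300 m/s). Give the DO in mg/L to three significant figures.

DO ≈ 3.45 mg/L

Travel time t = x/v = 20.4 km / (0.300 m/s) = 20400 m / 0.300 m/s = 68000 s = 0.7870 d.
k_1 L₀/(k_a−k_1) = 0.430×26.0/(1.62−0.430) = 11.18/1.190 = 9.395 mg/L.
e^(−k_1 t) = e^(−0.430×0.7870) = 0.7129; e^(−k_a t) = e^(−1.62×0.7870) = 0.2794.
D = 9.395 × (0.7129 − 0.2794) + 2.72 × 0.2794 = 4.072 + 0.7601 = 4.832 mg/L.
DO = C_s − D = 8.28 − 4.832 = 3.448 mg/L.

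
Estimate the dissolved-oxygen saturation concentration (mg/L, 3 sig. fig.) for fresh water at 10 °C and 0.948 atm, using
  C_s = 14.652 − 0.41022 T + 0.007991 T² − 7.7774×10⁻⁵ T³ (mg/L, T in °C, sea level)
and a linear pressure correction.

At sea level: C_s = 14.652 − 0.41022×10 + 0.007991×10² − 7.7774×10⁻⁵×10³ = 11.27 mg/L.
Pressure correction: C_s' = 11.27 × 0.948 = 10.69 mg/L.

C_s ≈ 10.7 mg/L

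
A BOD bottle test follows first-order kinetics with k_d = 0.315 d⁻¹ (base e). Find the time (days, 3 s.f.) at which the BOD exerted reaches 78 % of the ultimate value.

y/L₀ = 1 − e^(−k_d t) = 0.78 ⇒ e^(−k_d t) = 0.220
t = −ln(0.220) / 0.315 = 1.514 / 0.315 = 4.807 d.

t ≈ 4.81 d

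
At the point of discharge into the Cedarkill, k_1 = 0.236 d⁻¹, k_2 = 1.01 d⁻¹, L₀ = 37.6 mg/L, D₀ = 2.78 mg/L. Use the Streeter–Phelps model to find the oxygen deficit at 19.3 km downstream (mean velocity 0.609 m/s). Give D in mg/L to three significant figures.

Travel time t = x/v = 19.3 km / (0.609 m/s) = 19300 m / 0.609 m/s = 31690 s = 0.3668 d.
k_1 L₀/(k_2−k_1) = 0.236×37.6/(1.01−0.236) = 8.874/0.7740 = 11.46 mg/L.
e^(−k_1 t) = e^(−0.236×0.3668) = 0.9171; e^(−k_2 t) = e^(−1.01×0.3668) = 0.6904.
D = 11.46 × (0.9171 − 0.6904) + 2.78 × 0.6904 = 2.599 + 1.919 = 4.518 mg/L.

D ≈ 4.52 mg/L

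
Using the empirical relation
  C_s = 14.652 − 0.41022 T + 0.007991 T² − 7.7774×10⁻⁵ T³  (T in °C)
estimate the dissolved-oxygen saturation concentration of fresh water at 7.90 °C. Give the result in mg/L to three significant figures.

C_s ≈ 11.9 mg/L

C_s = 14.652 − 0.41022×7.90 + 0.007991×7.90² − 7.7774×10⁻⁵×7.90³ = 11.87 mg/L.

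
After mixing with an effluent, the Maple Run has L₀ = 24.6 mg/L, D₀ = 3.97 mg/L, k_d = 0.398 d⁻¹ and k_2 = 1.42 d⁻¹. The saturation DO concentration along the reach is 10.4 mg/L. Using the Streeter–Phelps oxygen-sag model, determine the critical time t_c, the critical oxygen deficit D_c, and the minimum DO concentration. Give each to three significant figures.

t_c ≈ 0.721 d; D_c ≈ 5.17 mg/L; min DO ≈ 5.23 mg/L

At the critical point dD/dt = 0, so k_d L₀ e^(−k_d t) = k_2 D. Substituting D(t) from the Streeter–Phelps equation and solving for t gives
t_c = ln[(k_2/k_d)(1 − D₀(k_2−k_d)/(k_d L₀))] / (k_2−k_d).
Here k_2−k_d = 1.022 d⁻¹ and 1 − D₀(k_2−k_d)/(k_d L₀) = 1 − 3.97×1.022/(0.398×24.6) = 0.5856, so
t_c = ln(3.568 × 0.5856) / 1.022 = 0.7368 / 1.022 = 0.7210 d.
D_c = (k_d/k_2) L₀ e^(−k_d t_c) = (0.398/1.42) × 24.6 × e^(−0.398×0.7210) = 0.2803 × 24.6 × 0.7506 = 5.175 mg/L.
Minimum DO = C_s − D_c = 10.4 − 5.175 = 5.225 mg/L.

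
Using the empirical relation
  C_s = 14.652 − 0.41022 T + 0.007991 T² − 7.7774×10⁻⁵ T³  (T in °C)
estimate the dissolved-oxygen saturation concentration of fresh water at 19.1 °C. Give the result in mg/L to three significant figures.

C_s ≈ 9.19 mg/L

C_s = 14.652 − 0.41022×19.1 + 0.007991×19.1² − 7.7774×10⁻⁵×19.1³ = 9.190 mg/L.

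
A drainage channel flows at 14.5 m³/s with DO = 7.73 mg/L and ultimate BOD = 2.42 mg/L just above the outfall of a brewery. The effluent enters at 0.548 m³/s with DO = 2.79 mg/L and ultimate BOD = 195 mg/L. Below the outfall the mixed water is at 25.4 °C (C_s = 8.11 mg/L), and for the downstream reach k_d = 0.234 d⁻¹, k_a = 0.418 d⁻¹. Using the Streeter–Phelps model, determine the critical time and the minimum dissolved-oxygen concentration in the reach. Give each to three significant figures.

Mixed DO = (14.5×7.73 + 0.548×2.79)/(14.5+0.548) = 113.6/15.05 = 7.550 mg/L.
Mixed L₀ = (14.5×2.42 + 0.548×195)/(15.05) = 142.0/15.05 = 9.433 mg/L.
Initial deficit D₀ = C_s − DO₀ = 8.11 − 7.550 = 0.5599 mg/L.
t_c = (1/0.1840) ln[(0.418/0.234)(1 − 0.5599×0.1840/(0.234×9.433))] = 5.435 × ln(1.703) = 2.893 d.
D_c = (0.234/0.418) × 9.433 × e^(−0.234×2.893) = 0.5598 × 9.433 × 0.5081 = 2.683 mg/L.
Minimum DO = 8.11 − 2.683 = 5.427 mg/L.

t_c ≈ 2.89 d; minimum DO ≈ 5.43 mg/L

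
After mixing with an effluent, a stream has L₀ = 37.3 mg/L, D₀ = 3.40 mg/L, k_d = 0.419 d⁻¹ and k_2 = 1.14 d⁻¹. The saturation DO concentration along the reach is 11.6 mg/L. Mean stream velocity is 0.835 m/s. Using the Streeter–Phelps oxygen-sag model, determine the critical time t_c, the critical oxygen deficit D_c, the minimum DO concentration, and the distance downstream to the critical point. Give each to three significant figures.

t_c ≈ 1.15 d; D_c ≈ 8.46 mg/L; min DO ≈ 3.14 mg/L; x_c ≈ 83.1 km

With k_2/k_d = 2.721 and 1 − D₀(k_2−k_d)/(k_d L₀) = 0.8431,
t_c = ln(2.721 × 0.8431) / (1.14 − 0.419) = ln(2.294) / 0.7210 = 0.8303/0.7210 = 1.152 d.
L(t_c) = L₀ e^(−k_d t_c) = 37.3 × 0.6172 = 23.02 mg/L, and at the critical point k_2 D_c = k_d L, so D_c = (0.419/1.14) × 23.02 = 8.462 mg/L.
Minimum DO = C_s − D_c = 11.6 − 8.462 = 3.138 mg/L.
x_c = v t_c = 0.835 m/s × 1.152 d × 86400 s/d = 83080 m ≈ 83.1 km.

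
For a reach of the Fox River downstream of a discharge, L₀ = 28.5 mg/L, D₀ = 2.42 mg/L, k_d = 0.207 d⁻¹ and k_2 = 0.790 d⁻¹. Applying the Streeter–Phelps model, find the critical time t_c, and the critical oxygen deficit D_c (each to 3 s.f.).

At the critical point dD/dt = 0, so k_d L₀ e^(−k_d t) = k_2 D. Substituting D(t) from the Streeter–Phelps equation and solving for t gives
t_c = ln[(k_2/k_d)(1 − D₀(k_2−k_d)/(k_d L₀))] / (k_2−k_d).
Here k_2−k_d = 0.5830 d⁻¹ and 1 − D₀(k_2−k_d)/(k_d L₀) = 1 − 2.42×0.5830/(0.207×28.5) = 0.7609, so
t_c = ln(3.816 × 0.7609) / 0.5830 = 1.066 / 0.5830 = 1.828 d.
L(t_c) = L₀ e^(−k_d t_c) = 28.5 × 0.6849 = 19.52 mg/L, and at the critical point k_2 D_c = k_d L, so D_c = (0.207/0.790) × 19.52 = 5.115 mg/L.

t_c ≈ 1.83 d; D_c ≈ 5.11 mg/L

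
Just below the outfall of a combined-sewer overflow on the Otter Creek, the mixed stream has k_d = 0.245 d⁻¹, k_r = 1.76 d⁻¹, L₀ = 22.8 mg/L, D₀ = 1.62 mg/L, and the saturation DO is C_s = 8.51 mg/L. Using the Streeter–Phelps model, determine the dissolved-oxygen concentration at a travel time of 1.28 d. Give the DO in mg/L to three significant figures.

k_d L₀/(k_r−k_d) = 0.245×22.8/(1.76−0.245) = 5.586/1.515 = 3.687 mg/L.
e^(−k_d t) = e^(−0.245×1.280) = 0.7308; e^(−k_r t) = e^(−1.76×1.280) = 0.1051.
D = 3.687 × (0.7308 − 0.1051) + 1.62 × 0.1051 = 2.307 + 0.1703 = 2.477 mg/L.
DO = C_s − D = 8.51 − 2.477 = 6.033 mg/L.

DO ≈ 6.03 mg/L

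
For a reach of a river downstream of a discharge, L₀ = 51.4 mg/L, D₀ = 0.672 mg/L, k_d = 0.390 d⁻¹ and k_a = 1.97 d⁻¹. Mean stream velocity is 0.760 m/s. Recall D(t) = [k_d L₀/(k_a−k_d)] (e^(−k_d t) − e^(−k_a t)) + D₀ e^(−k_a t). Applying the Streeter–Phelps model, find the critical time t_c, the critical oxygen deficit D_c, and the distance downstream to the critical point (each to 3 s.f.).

At the critical point dD/dt = 0, so k_d L₀ e^(−k_d t) = k_a D. Substituting D(t) from the Streeter–Phelps equation and solving for t gives
t_c = ln[(k_a/k_d)(1 − D₀(k_a−k_d)/(k_d L₀))] / (k_a−k_d).
Here k_a−k_d = 1.580 d⁻¹ and 1 − D₀(k_a−k_d)/(k_d L₀) = 1 − 0.672×1.580/(0.390×51.4) = 0.9470, so
t_c = ln(5.051 × 0.9470) / 1.580 = 1.565 / 1.580 = 0.9906 d.
L(t_c) = L₀ e^(−k_d t_c) = 51.4 × 0.6795 = 34.93 mg/L, and at the critical point k_a D_c = k_d L, so D_c = (0.390/1.97) × 34.93 = 6.915 mg/L.
x_c = v t_c = 0.760 m/s × 0.9906 d × 86400 s/d = 65050 m ≈ 65.0 km.

t_c ≈ 0.991 d; D_c ≈ 6.91 mg/L; x_c ≈ 65.0 km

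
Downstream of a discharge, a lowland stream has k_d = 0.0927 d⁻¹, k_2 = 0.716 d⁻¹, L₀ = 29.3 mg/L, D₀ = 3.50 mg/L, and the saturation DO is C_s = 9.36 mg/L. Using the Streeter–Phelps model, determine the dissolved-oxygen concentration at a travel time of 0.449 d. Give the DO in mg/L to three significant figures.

DO ≈ 5.80 mg/L

k_d L₀/(k_2−k_d) = 0.0927×29.3/(0.716−0.0927) = 2.716/0.6233 = 4.358 mg/L.
e^(−k_d t) = e^(−0.0927×0.4490) = 0.9592; e^(−k_2 t) = e^(−0.716×0.4490) = 0.7251.
D = 4.358 × (0.9592 − 0.7251) + 3.50 × 0.7251 = 1.020 + 2.538 = 3.558 mg/L.
DO = C_s − D = 9.36 − 3.558 = 5.802 mg/L.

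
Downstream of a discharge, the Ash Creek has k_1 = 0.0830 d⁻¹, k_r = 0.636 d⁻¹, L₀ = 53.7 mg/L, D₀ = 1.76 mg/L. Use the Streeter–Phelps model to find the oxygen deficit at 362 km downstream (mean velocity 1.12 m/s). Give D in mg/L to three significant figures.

Travel time t = x/v = 362 km / (1.12 m/s) = 362000 m / 1.12 m/s = 323200 s = 3.741 d.
k_1 L₀/(k_r−k_1) = 0.0830×53.7/(0.636−0.0830) = 4.457/0.5530 = 8.060 mg/L.
e^(−k_1 t) = e^(−0.0830×3.741) = 0.7331; e^(−k_r t) = e^(−0.636×3.741) = 0.09262.
D = 8.060 × (0.7331 − 0.09262) + 1.76 × 0.09262 = 5.162 + 0.1630 = 5.325 mg/L.

D ≈ 5.33 mg/L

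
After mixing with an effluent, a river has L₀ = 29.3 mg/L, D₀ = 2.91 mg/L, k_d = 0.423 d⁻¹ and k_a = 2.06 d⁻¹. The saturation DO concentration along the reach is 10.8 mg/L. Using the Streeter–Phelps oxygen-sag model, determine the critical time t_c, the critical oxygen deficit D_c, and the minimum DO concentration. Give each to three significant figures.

t_c ≈ 0.671 d; D_c ≈ 4.53 mg/L; min DO ≈ 6.27 mg/L

At the critical point dD/dt = 0, so k_d L₀ e^(−k_d t) = k_a D. Substituting D(t) from the Streeter–Phelps equation and solving for t gives
t_c = ln[(k_a/k_d)(1 − D₀(k_a−k_d)/(k_d L₀))] / (k_a−k_d).
Here k_a−k_d = 1.637 d⁻¹ and 1 − D₀(k_a−k_d)/(k_d L₀) = 1 − 2.91×1.637/(0.423×29.3) = 0.6156, so
t_c = ln(4.870 × 0.6156) / 1.637 = 1.098 / 1.637 = 0.6707 d.
D_c = (k_d/k_a) L₀ e^(−k_d t_c) = (0.423/2.06) × 29.3 × e^(−0.423×0.6707) = 0.2053 × 29.3 × 0.7530 = 4.530 mg/L.
Minimum DO = C_s − D_c = 10.8 − 4.530 = 6.270 mg/L.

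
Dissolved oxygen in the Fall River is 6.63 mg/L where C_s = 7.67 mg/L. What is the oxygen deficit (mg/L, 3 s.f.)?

D ≈ 1.04 mg/L

D = C_s − C = 7.67 − 6.63 = 1.04 mg/L.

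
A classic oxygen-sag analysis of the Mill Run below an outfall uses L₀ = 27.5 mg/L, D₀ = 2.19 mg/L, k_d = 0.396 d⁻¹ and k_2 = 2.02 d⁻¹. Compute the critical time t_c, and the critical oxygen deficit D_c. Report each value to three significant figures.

t_c ≈ 0.760 d; D_c ≈ 3.99 mg/L

At the critical point dD/dt = 0, so k_d L₀ e^(−k_d t) = k_2 D. Substituting D(t) from the Streeter–Phelps equation and solving for t gives
t_c = ln[(k_2/k_d)(1 − D₀(k_2−k_d)/(k_d L₀))] / (k_2−k_d).
Here k_2−k_d = 1.624 d⁻¹ and 1 − D₀(k_2−k_d)/(k_d L₀) = 1 − 2.19×1.624/(0.396×27.5) = 0.6734, so
t_c = ln(5.101 × 0.6734) / 1.624 = 1.234 / 1.624 = 0.7599 d.
L(t_c) = L₀ e^(−k_d t_c) = 27.5 × 0.7401 = 20.35 mg/L, and at the critical point k_2 D_c = k_d L, so D_c = (0.396/2.02) × 20.35 = 3.990 mg/L.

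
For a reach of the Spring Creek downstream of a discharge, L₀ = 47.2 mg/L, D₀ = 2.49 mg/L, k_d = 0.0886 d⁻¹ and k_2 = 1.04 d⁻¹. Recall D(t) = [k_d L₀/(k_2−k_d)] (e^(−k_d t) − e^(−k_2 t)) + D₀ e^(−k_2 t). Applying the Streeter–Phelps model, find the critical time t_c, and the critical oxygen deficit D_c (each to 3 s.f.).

At the critical point dD/dt = 0, so k_d L₀ e^(−k_d t) = k_2 D. Substituting D(t) from the Streeter–Phelps equation and solving for t gives
t_c = ln[(k_2/k_d)(1 − D₀(k_2−k_d)/(k_d L₀))] / (k_2−k_d).
Here k_2−k_d = 0.9514 d⁻¹ and 1 − D₀(k_2−k_d)/(k_d L₀) = 1 − 2.49×0.9514/(0.0886×47.2) = 0.4335, so
t_c = ln(11.74 × 0.4335) / 0.9514 = 1.627 / 0.9514 = 1.710 d.
D_c = (k_d/k_2) L₀ e^(−k_d t_c) = (0.0886/1.04) × 47.2 × e^(−0.0886×1.710) = 0.08519 × 47.2 × 0.8594 = 3.456 mg/L.

t_c ≈ 1.71 d; D_c ≈ 3.46 mg/L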